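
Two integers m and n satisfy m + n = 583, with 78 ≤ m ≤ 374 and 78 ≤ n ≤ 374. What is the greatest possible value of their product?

With m + n fixed, mn peaks when the two are closest together.
Taking m = 291 and n = 292 (both in [78, 374]) gives mn = 84972.

84972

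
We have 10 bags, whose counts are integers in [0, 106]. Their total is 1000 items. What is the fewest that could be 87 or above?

7

Suppose at most 10 − j of them reach 87; then j values are ≤ 86 and the rest ≤ 106.
The total is then ≤ 86·j + 106·(10 − j) = 1060 − 20j. For this to be ≥ 1000 we need j ≤ 3, so at least 10 − 3 = 7 must reach 87.
Exactly 7 works: 7 values at 106 and 3 at 86 total 1000.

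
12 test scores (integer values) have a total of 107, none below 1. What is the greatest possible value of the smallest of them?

The 12 values sum to 107, so their minimum is at most ⌊107/12⌋ = 8.
Achievable: 1 of them at 8 and 11 at 9 total 107.

8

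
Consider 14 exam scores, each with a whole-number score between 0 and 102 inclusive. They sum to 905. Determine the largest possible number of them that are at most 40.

Suppose k of them are at most 40. Those contribute at most 40 each and the rest at most 102 each.
So the total is at most 40k + 102(14 − k) = 1428 − 62k. This must still be ≥ 905, so k ≤ 8.
k = 8 is achieved by 8 values at 40 and 6 at 102, total 932; lower one of the 102's by 27 (still > 40) to reach 905.

8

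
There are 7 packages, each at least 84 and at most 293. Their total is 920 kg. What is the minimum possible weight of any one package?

84

Minimizing one value means maximizing the remaining 6.
The other 6 can take up 6 × 293 = 1758 ≥ 920 − 84, so one package can sit at its floor of 84.
Achievable: one at 84 and the other 6 totalling 836, which fits since 6 × 84 ≤ 836 ≤ 6 × 293.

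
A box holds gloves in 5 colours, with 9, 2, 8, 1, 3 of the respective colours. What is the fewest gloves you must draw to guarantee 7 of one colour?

In the worst case you take as many as possible of each colour without reaching 7: 6 + 2 + 6 + 1 + 3 = 18.
The next one must give 7 of some colour, so 18 + 1 = 19.

19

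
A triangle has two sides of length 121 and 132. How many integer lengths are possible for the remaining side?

The triangle inequality gives |121 − 132| < c < 121 + 132, i.e. 11 < c < 253.
So c can be any integer from 12 to 252: 241 values.

241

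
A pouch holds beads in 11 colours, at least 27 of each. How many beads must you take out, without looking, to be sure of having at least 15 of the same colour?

You could draw 14 of every colour without reaching 15 of any — 154 in all.
One more forces 15 of some colour, so 154 + 1 = 155.

155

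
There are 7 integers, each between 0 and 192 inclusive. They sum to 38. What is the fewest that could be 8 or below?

If only k of them are at most 8, the other 7 − k are at least 9, so the total is at least (7 − k)·9 + k·0.
This is ≤ 38, so (7 − k)·9 + 0k ≤ 38, which gives k ≥ 3.
Exactly 3 works: 3 values at 0 and 4 at 9 total 36; raise one of the low values by 2 (still ≤ 8) to hit 38.

3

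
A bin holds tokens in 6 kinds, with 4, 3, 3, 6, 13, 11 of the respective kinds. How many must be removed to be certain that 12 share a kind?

39

In the worst case you take as many as possible of each kind without reaching 12: 4 + 3 + 3 + 6 + 11 + 11 = 38.
The next one must give 12 of some kind, so 38 + 1 = 39.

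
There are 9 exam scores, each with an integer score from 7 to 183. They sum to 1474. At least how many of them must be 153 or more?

4

Suppose at most 9 − j of them reach 153; then j values are ≤ 152 and the rest ≤ 183.
The total is then ≤ 152·j + 183·(9 − j) = 1647 − 31j. For this to be ≥ 1474 we need j ≤ 5, so at least 9 − 5 = 4 must reach 153.
Exactly 4 works: 4 values at 183 and 5 at 152 total 1492; lower one of the high values by 18 (still ≥ 153) to hit 1474.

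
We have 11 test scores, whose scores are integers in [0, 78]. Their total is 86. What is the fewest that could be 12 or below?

5

Each value above 12 is at least 13, contributing at least 13 − 0 = 13 above the floor 0.
The sum exceeds the floor total 0 by 86, so at most ⌊86/13⌋ = 6 exceed 12, and at least 5 are ≤ 12.
Exactly 5 works: 5 values at 0 and 6 at 13 total 78; raise one of the low values by 8 (still ≤ 12) to hit 86.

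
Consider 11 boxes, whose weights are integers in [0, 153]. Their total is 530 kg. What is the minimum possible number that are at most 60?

Let j be the number exceeding 60. Then the total is ≥ 61·j + 0·(11 − j) = 0 + 61j.
So 61j ≤ 530 and j ≤ 8; hence at least 11 − 8 = 3 are ≤ 60.
Exactly 3 works: 3 values at 0 and 8 at 61 total 488; raise one of the low values by 42 (still ≤ 60) to hit 530.

3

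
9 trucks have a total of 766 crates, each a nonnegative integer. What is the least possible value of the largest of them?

86

Some value must be at least ⌈766/9⌉ = 86, since 9 × 85 = 765 < 766.
Achievable: 1 of them at 86 and 8 at 85 total 766.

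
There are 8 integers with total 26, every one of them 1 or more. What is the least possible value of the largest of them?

4

If every one of the 8 were at most 3, the total would be at most 8 × 3 = 24 < 26.
Achievable: 2 of them at 4 and 6 at 3 total 26.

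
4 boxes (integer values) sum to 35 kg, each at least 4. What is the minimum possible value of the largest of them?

If every one of the 4 were at most 8, the total would be at most 4 × 8 = 32 < 35.
Taking 1 copy of 8 and 3 copies of 9 gives exactly 35, so 9 is attained.

9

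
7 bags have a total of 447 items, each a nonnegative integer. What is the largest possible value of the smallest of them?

63

If every one of the 7 were at least 64, the total would be at least 7 × 64 = 448 > 447.
Equality holds with 1 value of 63 and 6 values of 64.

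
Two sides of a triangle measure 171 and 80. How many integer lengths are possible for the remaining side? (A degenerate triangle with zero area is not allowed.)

The triangle inequality gives |171 − 80| < c < 171 + 80, i.e. 91 < c < 251.
So c can be any integer from 92 to 250: 159 values.

159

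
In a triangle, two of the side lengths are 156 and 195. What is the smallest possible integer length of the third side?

The third side must exceed |156 − 195| = 39.
The smallest integer above 39 is 40.

40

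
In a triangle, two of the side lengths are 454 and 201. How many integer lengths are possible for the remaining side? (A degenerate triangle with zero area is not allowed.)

401

The triangle inequality gives |454 − 201| < c < 454 + 201, i.e. 253 < c < 655.
So c can be any integer from 254 to 654: 401 values.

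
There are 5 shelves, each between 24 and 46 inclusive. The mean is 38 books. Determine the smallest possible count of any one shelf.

To make one shelf as small as possible, make the other 4 as large as possible.
The total is 5 × 38 = 190.
The other 4 can take up 4 × 46 = 184 ≥ 190 − 24, so one shelf can sit at its floor of 24.
Achievable: one at 24 and the other 4 totalling 166, which fits since 4 × 24 ≤ 166 ≤ 4 × 46.

24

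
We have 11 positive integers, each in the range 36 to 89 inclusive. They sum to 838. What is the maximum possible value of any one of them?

To make one integer as large as possible, make the other 10 as small as possible.
The other 10 contribute at least 10 × 36 = 360, leaving at most 838 − 360 = 478.
But each integer is capped at 89, so the maximum is 89.
Achievable: one at 89 and the other 10 totalling 749, which fits since 10 × 36 ≤ 749 ≤ 10 × 89.

89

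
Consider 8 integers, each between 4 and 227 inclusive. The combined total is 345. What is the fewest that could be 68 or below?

If only k of them are at most 68, the other 8 − k are at least 69, so the total is at least (8 − k)·69 + k·4.
This is ≤ 345, so (8 − k)·69 + 4k ≤ 345, which gives k ≥ 4.
Exactly 4 works: 4 values at 4 and 4 at 69 total 292; raise one of the low values by 53 (still ≤ 68) to hit 345.

4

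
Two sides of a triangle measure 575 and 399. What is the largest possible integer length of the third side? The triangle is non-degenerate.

973

The third side must be less than 575 + 399 = 974.
The largest integer below 974 is 973.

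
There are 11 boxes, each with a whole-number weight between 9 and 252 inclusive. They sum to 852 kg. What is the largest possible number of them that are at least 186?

Suppose k of them are at least 186. Those contribute at least 186 each and the other 11 − k at least 9 each.
So the total is at least 186k + 9(11 − k) = 99 + 177k. This must be ≤ 852, giving k ≤ 4.
k = 4 is achieved by 4 values at 186 and 7 at 9, total 807; add 45 to one value (staying below 186) to reach 852.

4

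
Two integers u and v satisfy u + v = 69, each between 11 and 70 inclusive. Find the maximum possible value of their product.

1190

For a fixed sum, the product uv is largest when u and v are as close as possible.
Taking u = 34 and v = 35 (both in [11, 70]) gives uv = 1190.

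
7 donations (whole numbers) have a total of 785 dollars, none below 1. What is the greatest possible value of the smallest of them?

The 7 values sum to 785, so their minimum is at most ⌊785/7⌋ = 112.
Achievable: 6 of them at 112 and 1 at 113 total 785.

112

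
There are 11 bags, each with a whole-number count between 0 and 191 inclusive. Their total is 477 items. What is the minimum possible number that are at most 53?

3

If only k of them are at most 53, the other 11 − k are at least 54, so the total is at least (11 − k)·54 + k·0.
This is ≤ 477, so (11 − k)·54 + 0k ≤ 477, which gives k ≥ 3.
Exactly 3 works: 3 values at 0 and 8 at 54 total 432; raise one of the low values by 45 (still ≤ 53) to hit 477.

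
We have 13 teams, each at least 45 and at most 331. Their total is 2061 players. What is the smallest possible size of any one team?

45

Minimizing one value means maximizing the remaining 12.
The other 12 can take up 12 × 331 = 3972 ≥ 2061 − 45, so one team can sit at its floor of 45.
Achievable: one at 45 and the other 12 totalling 2016, which fits since 12 × 45 ≤ 2016 ≤ 12 × 331.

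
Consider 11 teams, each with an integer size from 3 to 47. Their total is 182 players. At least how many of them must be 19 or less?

3

Let j be the number exceeding 19. Then the total is ≥ 20·j + 3·(11 − j) = 33 + 17j.
So 17j ≤ 149 and j ≤ 8; hence at least 11 − 8 = 3 are ≤ 19.
Exactly 3 works: 3 values at 3 and 8 at 20 total 169; raise one of the low values by 13 (still ≤ 19) to hit 182.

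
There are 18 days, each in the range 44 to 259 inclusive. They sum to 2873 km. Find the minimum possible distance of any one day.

Minimizing one value means maximizing the remaining 17.
The other 17 can take up 17 × 259 = 4403 ≥ 2873 − 44, so one day can sit at its floor of 44.
Achievable: one at 44 and the other 17 totalling 2829, which fits since 17 × 44 ≤ 2829 ≤ 17 × 259.

44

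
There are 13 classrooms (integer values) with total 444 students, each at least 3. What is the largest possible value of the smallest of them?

34

The 13 values sum to 444, so their minimum is at most ⌊444/13⌋ = 34.
Equality holds with 11 values of 34 and 2 values of 35.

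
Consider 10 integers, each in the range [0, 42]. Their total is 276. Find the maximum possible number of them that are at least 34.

8

If k of the values are ≥ 34, the total is ≥ 34k + 0(10 − k).
Setting 34k + 0(10 − k) ≤ 276 gives 34k ≤ 276, so k ≤ 8.
k = 8 is achieved by 8 values at 34 and 2 at 0, total 272; add 4 to one value (staying below 34) to reach 276.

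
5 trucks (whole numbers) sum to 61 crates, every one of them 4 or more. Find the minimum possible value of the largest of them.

If every one of the 5 were at most 12, the total would be at most 5 × 12 = 60 < 61.
Equality holds with 1 value of 13 and 4 values of 12.

13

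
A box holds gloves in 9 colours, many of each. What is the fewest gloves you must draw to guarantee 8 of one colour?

In the worst case you draw 7 of each of the 9 colours: 9 × 7 = 63.
One more forces 8 of some colour, so 63 + 1 = 64.

64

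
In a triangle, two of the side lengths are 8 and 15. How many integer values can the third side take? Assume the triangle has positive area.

The triangle inequality gives |8 − 15| < c < 8 + 15, i.e. 7 < c < 23.
So c can be any integer from 8 to 22: 15 values.

15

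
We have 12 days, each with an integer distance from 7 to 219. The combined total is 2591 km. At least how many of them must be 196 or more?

If only k of them are at least 196, the other 12 − k are at most 195, so the total is at most k·219 + (12 − k)·195.
This must reach 2591, so k·219 + (12 − k)·195 ≥ 2591, giving k ≥ 11.
Exactly 11 works: 11 values at 219 and 1 at 195 total 2604; lower one of the high values by 13 (still ≥ 196) to hit 2591.

11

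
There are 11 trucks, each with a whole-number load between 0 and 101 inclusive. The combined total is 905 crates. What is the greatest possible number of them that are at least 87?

10

If k of the values are ≥ 87, the total is ≥ 87k + 0(11 − k).
Setting 87k + 0(11 − k) ≤ 905 gives 87k ≤ 905, so k ≤ 10.
k = 10 is achieved by 10 values at 87 and 1 at 0, total 870; add 35 to one value (staying below 87) to reach 905.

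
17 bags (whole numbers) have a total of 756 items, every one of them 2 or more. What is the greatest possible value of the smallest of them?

44

The average is 756/17 < 45, so some value is ≤ 44.
Achievable: 9 of them at 44 and 8 at 45 total 756.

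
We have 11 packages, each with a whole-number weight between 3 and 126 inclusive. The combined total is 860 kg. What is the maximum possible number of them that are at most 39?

6

Suppose k of them are at most 39. Those contribute at most 39 each and the rest at most 126 each.
So the total is at most 39k + 126(11 − k) = 1386 − 87k. This must still be ≥ 860, so k ≤ 6.
k = 6 is achieved by 6 values at 39 and 5 at 126, total 864; lower one of the 126's by 4 (still > 39) to reach 860.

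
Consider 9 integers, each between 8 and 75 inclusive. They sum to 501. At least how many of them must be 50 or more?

3

If only k of them are at least 50, the other 9 − k are at most 49, so the total is at most k·75 + (9 − k)·49.
This must reach 501, so k·75 + (9 − k)·49 ≥ 501, giving k ≥ 3.
Exactly 3 works: 3 values at 75 and 6 at 49 total 519; lower one of the high values by 18 (still ≥ 50) to hit 501.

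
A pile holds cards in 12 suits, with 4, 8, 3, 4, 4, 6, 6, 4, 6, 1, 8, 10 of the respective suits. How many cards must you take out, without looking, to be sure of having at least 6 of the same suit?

In the worst case you take as many as possible of each suit without reaching 6: 4 + 5 + 3 + 4 + 4 + 5 + 5 + 4 + 5 + 1 + 5 + 5 = 50.
The next one must give 6 of some suit, so 50 + 1 = 51.

51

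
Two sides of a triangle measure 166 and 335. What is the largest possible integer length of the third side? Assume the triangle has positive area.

500

The third side must be less than 166 + 335 = 501.
The largest integer below 501 is 500.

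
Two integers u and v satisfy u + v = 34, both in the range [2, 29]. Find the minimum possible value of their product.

145

For a fixed sum, uv is smallest when u and v are as far apart as possible.
At the endpoint u = 5, v = 34 − 5 = 29, so uv = 5 × 29 = 145.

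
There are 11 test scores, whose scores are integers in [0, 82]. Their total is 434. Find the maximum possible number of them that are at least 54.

8

If k of the values are ≥ 54, the total is ≥ 54k + 0(11 − k).
Setting 54k + 0(11 − k) ≤ 434 gives 54k ≤ 434, so k ≤ 8.
k = 8 is achieved by 8 values at 54 and 3 at 0, total 432; add 2 to one value (staying below 54) to reach 434.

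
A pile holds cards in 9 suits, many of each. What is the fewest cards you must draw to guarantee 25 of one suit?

You could draw 24 of every suit without reaching 25 of any — 216 in all.
One more forces 25 of some suit, so 216 + 1 = 217.

217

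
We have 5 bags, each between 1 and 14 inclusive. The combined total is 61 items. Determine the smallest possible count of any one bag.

5

Minimizing one value means maximizing the remaining 4.
The other 4 contribute at most 4 × 14 = 56, leaving at least 61 − 56 = 5.
Since 5 ≥ 1, this is achievable: one at 5 and 4 at 14.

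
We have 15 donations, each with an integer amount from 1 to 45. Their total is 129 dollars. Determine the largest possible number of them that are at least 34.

3

With k values at 34 or above and the rest at least 1, the sum is at least 15 + 33k.
Since the sum is 129, we need 33k ≤ 114, i.e. k ≤ 3.
k = 3 is achieved by 3 values at 34 and 12 at 1, total 114; add 15 to one value (staying below 34) to reach 129.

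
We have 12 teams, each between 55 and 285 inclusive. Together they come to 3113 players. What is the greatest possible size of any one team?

To make one team as large as possible, make the other 11 as small as possible.
The other 11 contribute at least 11 × 55 = 605, leaving at most 3113 − 605 = 2508.
But each team is capped at 285, so the maximum is 285.
Achievable: one at 285 and the other 11 totalling 2828, which fits since 11 × 55 ≤ 2828 ≤ 11 × 285.

285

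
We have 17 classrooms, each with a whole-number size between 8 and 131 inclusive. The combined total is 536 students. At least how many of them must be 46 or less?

7

If only k of them are at most 46, the other 17 − k are at least 47, so the total is at least (17 − k)·47 + k·8.
This is ≤ 536, so (17 − k)·47 + 8k ≤ 536, which gives k ≥ 7.
Exactly 7 works: 7 values at 8 and 10 at 47 total 526; raise one of the low values by 10 (still ≤ 46) to hit 536.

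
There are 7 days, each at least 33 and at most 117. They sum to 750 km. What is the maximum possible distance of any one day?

117

Maximizing one value means minimizing the remaining 6.
The other 6 contribute at least 6 × 33 = 198, leaving at most 750 − 198 = 552.
But each day is capped at 117, so the maximum is 117.
Achievable: one at 117 and the other 6 totalling 633, which fits since 6 × 33 ≤ 633 ≤ 6 × 117.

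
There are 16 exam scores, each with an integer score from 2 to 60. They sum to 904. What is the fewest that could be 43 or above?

13

Suppose at most 16 − j of them reach 43; then j values are ≤ 42 and the rest ≤ 60.
The total is then ≤ 42·j + 60·(16 − j) = 960 − 18j. For this to be ≥ 904 we need j ≤ 3, so at least 16 − 3 = 13 must reach 43.
Exactly 13 works: 13 values at 60 and 3 at 42 total 906; lower one of the high values by 2 (still ≥ 43) to hit 904.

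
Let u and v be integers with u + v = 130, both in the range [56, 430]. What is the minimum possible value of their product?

4144

uv = u(130 − u) is concave in u, so over [56, 74] it is minimized at an endpoint.
At the endpoint u = 56, v = 130 − 56 = 74, so uv = 56 × 74 = 4144.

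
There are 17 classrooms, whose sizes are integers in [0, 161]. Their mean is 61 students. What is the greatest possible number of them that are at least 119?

8

The total is 17 × 61 = 1037.
With k values at 119 or above and the rest at least 0, the sum is at least 0 + 119k.
Since the sum is 1037, we need 119k ≤ 1037, i.e. k ≤ 8.
k = 8 is achieved by 8 values at 119 and 9 at 0, total 952; add 85 to one value (staying below 119) to reach 1037.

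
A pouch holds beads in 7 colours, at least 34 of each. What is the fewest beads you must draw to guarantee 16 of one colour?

106

In the worst case you draw 15 of each of the 7 colours: 7 × 15 = 105.
One more forces 16 of some colour, so 105 + 1 = 106.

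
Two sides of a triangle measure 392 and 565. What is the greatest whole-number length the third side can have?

956

The third side must be less than 392 + 565 = 957.
The largest integer below 957 is 956.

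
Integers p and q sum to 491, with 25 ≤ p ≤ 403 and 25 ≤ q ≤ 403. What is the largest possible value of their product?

60270

With p + q fixed, pq peaks when the two are closest together.
Taking p = 245 and q = 246 (both in [25, 403]) gives pq = 60270.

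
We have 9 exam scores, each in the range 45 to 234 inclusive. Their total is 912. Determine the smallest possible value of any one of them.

Minimizing one value means maximizing the remaining 8.
The other 8 can take up 8 × 234 = 1872 ≥ 912 − 45, so one score can sit at its floor of 45.
Achievable: one at 45 and the other 8 totalling 867, which fits since 8 × 45 ≤ 867 ≤ 8 × 234.

45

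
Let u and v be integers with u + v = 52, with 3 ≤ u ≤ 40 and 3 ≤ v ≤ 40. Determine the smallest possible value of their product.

480

uv = u(52 − u) is concave in u, so over [12, 40] it is minimized at an endpoint.
The extreme feasible split is u = 12, v = 40, giving uv = 480.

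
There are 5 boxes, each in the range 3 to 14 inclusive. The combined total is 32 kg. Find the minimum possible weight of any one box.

Minimizing one value means maximizing the remaining 4.
The other 4 can take up 4 × 14 = 56 ≥ 32 − 3, so one box can sit at its floor of 3.
Achievable: one at 3 and the other 4 totalling 29, which fits since 4 × 3 ≤ 29 ≤ 4 × 14.

3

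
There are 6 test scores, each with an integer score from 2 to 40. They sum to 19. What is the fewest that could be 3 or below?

Each value above 3 is at least 4, contributing at least 4 − 2 = 2 above the floor 2.
The sum exceeds the floor total 12 by 7, so at most ⌊7/2⌋ = 3 exceed 3, and at least 3 are ≤ 3.
Exactly 3 works: 3 values at 2 and 3 at 4 total 18; raise one of the low values by 1 (still ≤ 3) to hit 19.

3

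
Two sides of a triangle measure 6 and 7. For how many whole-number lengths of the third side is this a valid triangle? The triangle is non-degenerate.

The triangle inequality gives |6 − 7| < c < 6 + 7, i.e. 1 < c < 13.
So c can be any integer from 2 to 12: 11 values.

11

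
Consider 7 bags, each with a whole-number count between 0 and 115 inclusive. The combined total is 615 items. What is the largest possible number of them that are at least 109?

With k values at 109 or above and the rest at least 0, the sum is at least 0 + 109k.
Since the sum is 615, we need 109k ≤ 615, i.e. k ≤ 5.
k = 5 is achieved by 5 values at 109 and 2 at 0, total 545; add 70 to one value (staying below 109) to reach 615.

5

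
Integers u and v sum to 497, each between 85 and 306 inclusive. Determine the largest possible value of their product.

61752

uv = u(497 − u) is maximized when u is as near 497/2 as the bounds allow.
Taking u = 248 and v = 249 (both in [85, 306]) gives uv = 61752.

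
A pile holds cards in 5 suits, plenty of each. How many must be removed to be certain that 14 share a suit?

You could draw 13 of every suit without reaching 14 of any — 65 in all.
One more forces 14 of some suit, so 65 + 1 = 66.

66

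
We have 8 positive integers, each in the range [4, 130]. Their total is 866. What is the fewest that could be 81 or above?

Each value short of 81 is at most 80, costing at least 130 − 80 = 50 against the maximum total of 1040.
We can afford to lose at most 1040 − 866 = 174, so at most ⌊174/50⌋ = 3 fall short, and at least 5 are ≥ 81.
Exactly 5 works: 5 values at 130 and 3 at 80 total 890; lower one of the high values by 24 (still ≥ 81) to hit 866.

5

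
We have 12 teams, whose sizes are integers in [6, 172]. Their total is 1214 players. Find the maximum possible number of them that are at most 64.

Each value at 64 or below falls at least 172 − 64 = 108 short of the ceiling 172.
The ceiling total is 12 × 172 = 2064, and we need 1214, so at most ⌊(2064 − 1214)/108⌋ = 7 can be that low.
k = 7 is achieved by 7 values at 64 and 5 at 172, total 1308; lower one of the 172's by 94 (still > 64) to reach 1214.

7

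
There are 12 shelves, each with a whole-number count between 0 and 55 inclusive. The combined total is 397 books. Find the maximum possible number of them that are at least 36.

Suppose k of them are at least 36. Those contribute at least 36 each and the other 12 − k at least 0 each.
So the total is at least 36k + 0(12 − k) = 0 + 36k. This must be ≤ 397, giving k ≤ 11.
k = 11 is achieved by 11 values at 36 and 1 at 0, total 396; add 1 to one value (staying below 36) to reach 397.

11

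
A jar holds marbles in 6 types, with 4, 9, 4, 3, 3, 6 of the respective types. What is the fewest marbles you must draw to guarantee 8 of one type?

In the worst case you take as many as possible of each type without reaching 8: 4 + 7 + 4 + 3 + 3 + 6 = 27.
The next one must give 8 of some type, so 27 + 1 = 28.

28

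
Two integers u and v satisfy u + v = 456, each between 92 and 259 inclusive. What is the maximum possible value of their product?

With u + v fixed, uv peaks when the two are closest together.
Taking u = 228 and v = 228 (both in [92, 259]) gives uv = 51984.

51984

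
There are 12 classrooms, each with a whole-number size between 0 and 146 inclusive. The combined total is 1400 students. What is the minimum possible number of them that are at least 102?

Each value short of 102 is at most 101, costing at least 146 − 101 = 45 against the maximum total of 1752.
We can afford to lose at most 1752 − 1400 = 352, so at most ⌊352/45⌋ = 7 fall short, and at least 5 are ≥ 102.
Exactly 5 works: 5 values at 146 and 7 at 101 total 1437; lower one of the high values by 37 (still ≥ 102) to hit 1400.

5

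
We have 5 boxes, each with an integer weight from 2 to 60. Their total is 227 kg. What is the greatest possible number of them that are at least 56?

Suppose k of them are at least 56. Those contribute at least 56 each and the other 5 − k at least 2 each.
So the total is at least 56k + 2(5 − k) = 10 + 54k. This must be ≤ 227, giving k ≤ 4.
k = 4 is achieved by 4 values at 56 and 1 at 2, total 226; add 1 to one value (staying below 56) to reach 227.

4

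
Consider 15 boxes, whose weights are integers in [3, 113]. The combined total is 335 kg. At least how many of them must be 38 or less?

7

If only k of them are at most 38, the other 15 − k are at least 39, so the total is at least (15 − k)·39 + k·3.
This is ≤ 335, so (15 − k)·39 + 3k ≤ 335, which gives k ≥ 7.
Exactly 7 works: 7 values at 3 and 8 at 39 total 333; raise one of the low values by 2 (still ≤ 38) to hit 335.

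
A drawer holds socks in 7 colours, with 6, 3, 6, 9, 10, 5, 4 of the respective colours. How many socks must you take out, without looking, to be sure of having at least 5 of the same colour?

28

In the worst case you take as many as possible of each colour without reaching 5: 4 + 3 + 4 + 4 + 4 + 4 + 4 = 27.
The next one must give 5 of some colour, so 27 + 1 = 28.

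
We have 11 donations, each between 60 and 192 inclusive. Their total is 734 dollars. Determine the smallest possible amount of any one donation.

Minimizing one value means maximizing the remaining 10.
The other 10 can take up 10 × 192 = 1920 ≥ 734 − 60, so one donation can sit at its floor of 60.
Achievable: one at 60 and the other 10 totalling 674, which fits since 10 × 60 ≤ 674 ≤ 10 × 192.

60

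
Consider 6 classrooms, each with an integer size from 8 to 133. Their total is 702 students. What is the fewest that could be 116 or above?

Each value short of 116 is at most 115, costing at least 133 − 115 = 18 against the maximum total of 798.
We can afford to lose at most 798 − 702 = 96, so at most ⌊96/18⌋ = 5 fall short, and at least 1 are ≥ 116.
Exactly 1 works: 1 value at 133 and 5 at 115 total 708; lower one of the high values by 6 (still ≥ 116) to hit 702.

1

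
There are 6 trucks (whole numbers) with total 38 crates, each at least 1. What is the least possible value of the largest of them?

7

The 6 values sum to 38, so their maximum is at least ⌈38/6⌉ = 7.
Equality holds with 2 values of 7 and 4 values of 6.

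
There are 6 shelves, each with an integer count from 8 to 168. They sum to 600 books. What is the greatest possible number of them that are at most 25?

Suppose k of them are at most 25. Those contribute at most 25 each and the rest at most 168 each.
So the total is at most 25k + 168(6 − k) = 1008 − 143k. This must still be ≥ 600, so k ≤ 2.
k = 2 is achieved by 2 values at 25 and 4 at 168, total 722; lower one of the 168's by 122 (still > 25) to reach 600.

2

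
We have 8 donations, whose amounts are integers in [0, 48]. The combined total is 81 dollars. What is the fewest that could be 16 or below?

Each value above 16 is at least 17, contributing at least 17 − 0 = 17 above the floor 0.
The sum exceeds the floor total 0 by 81, so at most ⌊81/17⌋ = 4 exceed 16, and at least 4 are ≤ 16.
Exactly 4 works: 4 values at 0 and 4 at 17 total 68; raise one of the low values by 13 (still ≤ 16) to hit 81.

4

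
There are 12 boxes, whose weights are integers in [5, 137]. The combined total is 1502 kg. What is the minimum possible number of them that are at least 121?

4

Each value short of 121 is at most 120, costing at least 137 − 120 = 17 against the maximum total of 1644.
We can afford to lose at most 1644 − 1502 = 142, so at most ⌊142/17⌋ = 8 fall short, and at least 4 are ≥ 121.
Exactly 4 works: 4 values at 137 and 8 at 120 total 1508; lower one of the high values by 6 (still ≥ 121) to hit 1502.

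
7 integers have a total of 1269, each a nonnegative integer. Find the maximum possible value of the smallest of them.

181

The average is 1269/7 < 182, so some value is ≤ 181.
Taking 5 copies of 181 and 2 copies of 182 gives exactly 1269, so 181 is attained.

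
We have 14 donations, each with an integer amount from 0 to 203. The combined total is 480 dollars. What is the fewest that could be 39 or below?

Each value above 39 is at least 40, contributing at least 40 − 0 = 40 above the floor 0.
The sum exceeds the floor total 0 by 480, so at most ⌊480/40⌋ = 12 exceed 39, and at least 2 are ≤ 39.
Exactly 2 works: 2 values at 0 and 12 at 40 total 480.

2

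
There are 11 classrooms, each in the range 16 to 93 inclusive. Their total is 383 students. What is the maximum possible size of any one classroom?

Maximizing one value means minimizing the remaining 10.
The other 10 contribute at least 10 × 16 = 160, leaving at most 383 − 160 = 223.
But each classroom is capped at 93, so the maximum is 93.
Achievable: one at 93 and the other 10 totalling 290, which fits since 10 × 16 ≤ 290 ≤ 10 × 93.

93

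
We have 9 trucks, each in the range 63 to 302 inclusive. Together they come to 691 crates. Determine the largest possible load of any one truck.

187

Maximizing one value means minimizing the remaining 8.
The other 8 contribute at least 8 × 63 = 504, leaving at most 691 − 504 = 187.
Since 187 ≤ 302, this is achievable: one at 187 and 8 at 63.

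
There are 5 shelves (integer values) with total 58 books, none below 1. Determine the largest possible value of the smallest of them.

11

The average is 58/5 < 12, so some value is ≤ 11.
Equality holds with 2 values of 11 and 3 values of 12.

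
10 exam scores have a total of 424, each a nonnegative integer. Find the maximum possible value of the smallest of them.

If every one of the 10 were at least 43, the total would be at least 10 × 43 = 430 > 424.
Equality holds with 6 values of 42 and 4 values of 43.

42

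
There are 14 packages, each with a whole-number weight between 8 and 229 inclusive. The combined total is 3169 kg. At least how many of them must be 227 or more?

Suppose at most 14 − j of them reach 227; then j values are ≤ 226 and the rest ≤ 229.
The total is then ≤ 226·j + 229·(14 − j) = 3206 − 3j. For this to be ≥ 3169 we need j ≤ 12, so at least 14 − 12 = 2 must reach 227.
Exactly 2 works: 2 values at 229 and 12 at 226 total 3170; lower one of the high values by 1 (still ≥ 227) to hit 3169.

2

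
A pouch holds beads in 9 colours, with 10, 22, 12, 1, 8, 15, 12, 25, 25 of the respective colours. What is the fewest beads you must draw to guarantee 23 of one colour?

In the worst case you take as many as possible of each colour without reaching 23: 10 + 22 + 12 + 1 + 8 + 15 + 12 + 22 + 22 = 124.
The next one must give 23 of some colour, so 124 + 1 = 125.

125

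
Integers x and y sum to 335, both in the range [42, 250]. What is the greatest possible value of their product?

For a fixed sum, the product xy is largest when x and y are as close as possible.
Taking x = 167 and y = 168 (both in [42, 250]) gives xy = 28056.

28056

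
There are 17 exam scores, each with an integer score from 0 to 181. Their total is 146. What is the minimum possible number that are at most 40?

14

Let j be the number exceeding 40. Then the total is ≥ 41·j + 0·(17 − j) = 0 + 41j.
So 41j ≤ 146 and j ≤ 3; hence at least 17 − 3 = 14 are ≤ 40.
Exactly 14 works: 14 values at 0 and 3 at 41 total 123; raise one of the low values by 23 (still ≤ 40) to hit 146.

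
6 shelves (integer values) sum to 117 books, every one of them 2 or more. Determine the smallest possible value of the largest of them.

If every one of the 6 were at most 19, the total would be at most 6 × 19 = 114 < 117.
Equality holds with 3 values of 20 and 3 values of 19.

20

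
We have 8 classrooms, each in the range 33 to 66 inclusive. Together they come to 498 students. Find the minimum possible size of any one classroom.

To make one classroom as small as possible, make the other 7 as large as possible.
The other 7 contribute at most 7 × 66 = 462, leaving at least 498 − 462 = 36.
Since 36 ≥ 33, this is achievable: one at 36 and 7 at 66.

36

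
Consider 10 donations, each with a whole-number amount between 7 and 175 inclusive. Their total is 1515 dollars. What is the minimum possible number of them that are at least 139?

Suppose at most 10 − j of them reach 139; then j values are ≤ 138 and the rest ≤ 175.
The total is then ≤ 138·j + 175·(10 − j) = 1750 − 37j. For this to be ≥ 1515 we need j ≤ 6, so at least 10 − 6 = 4 must reach 139.
Exactly 4 works: 4 values at 175 and 6 at 138 total 1528; lower one of the high values by 13 (still ≥ 139) to hit 1515.

4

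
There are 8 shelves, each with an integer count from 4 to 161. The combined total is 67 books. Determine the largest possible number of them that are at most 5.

Suppose k of them are at most 5. Those contribute at most 5 each and the rest at most 161 each.
So the total is at most 5k + 161(8 − k) = 1288 − 156k. This must still be ≥ 67, so k ≤ 7.
k = 7 is achieved by 7 values at 5 and 1 at 161, total 196; lower one of the 161's by 129 (still > 5) to reach 67.

7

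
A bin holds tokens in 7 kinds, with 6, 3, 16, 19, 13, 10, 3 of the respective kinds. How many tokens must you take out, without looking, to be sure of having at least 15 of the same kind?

64

In the worst case you take as many as possible of each kind without reaching 15: 6 + 3 + 14 + 14 + 13 + 10 + 3 = 63.
The next one must give 15 of some kind, so 63 + 1 = 64.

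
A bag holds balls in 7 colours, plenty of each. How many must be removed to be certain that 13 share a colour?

85

You could draw 12 of every colour without reaching 13 of any — 84 in all.
One more forces 13 of some colour, so 84 + 1 = 85.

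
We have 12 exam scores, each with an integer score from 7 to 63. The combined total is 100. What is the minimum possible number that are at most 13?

Let j be the number exceeding 13. Then the total is ≥ 14·j + 7·(12 − j) = 84 + 7j.
So 7j ≤ 16 and j ≤ 2; hence at least 12 − 2 = 10 are ≤ 13.
Exactly 10 works: 10 values at 7 and 2 at 14 total 98; raise one of the low values by 2 (still ≤ 13) to hit 100.

10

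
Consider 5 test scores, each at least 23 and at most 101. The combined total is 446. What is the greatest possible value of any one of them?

To make one score as large as possible, make the other 4 as small as possible.
The other 4 contribute at least 4 × 23 = 92, leaving at most 446 − 92 = 354.
But each score is capped at 101, so the maximum is 101.
Achievable: one at 101 and the other 4 totalling 345, which fits since 4 × 23 ≤ 345 ≤ 4 × 101.

101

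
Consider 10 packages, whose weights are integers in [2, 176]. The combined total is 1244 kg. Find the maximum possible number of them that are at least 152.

If k of the values are ≥ 152, the total is ≥ 152k + 2(10 − k).
Setting 152k + 2(10 − k) ≤ 1244 gives 150k ≤ 1224, so k ≤ 8.
k = 8 is achieved by 8 values at 152 and 2 at 2, total 1220; add 24 to one value (staying below 152) to reach 1244.

8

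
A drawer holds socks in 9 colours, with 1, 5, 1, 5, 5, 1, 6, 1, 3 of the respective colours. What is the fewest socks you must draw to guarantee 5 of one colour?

24

In the worst case you take as many as possible of each colour without reaching 5: 1 + 4 + 1 + 4 + 4 + 1 + 4 + 1 + 3 = 23.
The next one must give 5 of some colour, so 23 + 1 = 24.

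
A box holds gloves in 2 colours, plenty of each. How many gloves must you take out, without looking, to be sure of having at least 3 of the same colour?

5

In the worst case you draw 2 of each of the 2 colours: 2 × 2 = 4.
One more forces 3 of some colour, so 4 + 1 = 5.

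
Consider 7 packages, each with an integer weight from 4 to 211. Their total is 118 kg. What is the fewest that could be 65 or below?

If only k of them are at most 65, the other 7 − k are at least 66, so the total is at least (7 − k)·66 + k·4.
This is ≤ 118, so (7 − k)·66 + 4k ≤ 118, which gives k ≥ 6.
Exactly 6 works: 6 values at 4 and 1 at 66 total 90; raise one of the low values by 28 (still ≤ 65) to hit 118.

6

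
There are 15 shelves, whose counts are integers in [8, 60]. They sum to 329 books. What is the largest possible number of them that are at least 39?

6

With k values at 39 or above and the rest at least 8, the sum is at least 120 + 31k.
Since the sum is 329, we need 31k ≤ 209, i.e. k ≤ 6.
k = 6 is achieved by 6 values at 39 and 9 at 8, total 306; add 23 to one value (staying below 39) to reach 329.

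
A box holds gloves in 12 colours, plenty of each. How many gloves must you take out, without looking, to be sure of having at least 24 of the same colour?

277

In the worst case you draw 23 of each of the 12 colours: 12 × 23 = 276.
One more forces 24 of some colour, so 276 + 1 = 277.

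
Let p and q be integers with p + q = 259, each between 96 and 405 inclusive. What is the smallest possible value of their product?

15648

For a fixed sum, pq is smallest when p and q are as far apart as possible.
At the endpoint p = 96, q = 259 − 96 = 163, so pq = 96 × 163 = 15648.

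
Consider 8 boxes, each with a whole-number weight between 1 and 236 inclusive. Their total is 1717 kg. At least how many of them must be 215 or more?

Each value short of 215 is at most 214, costing at least 236 − 214 = 22 against the maximum total of 1888.
We can afford to lose at most 1888 − 1717 = 171, so at most ⌊171/22⌋ = 7 fall short, and at least 1 are ≥ 215.
Exactly 1 works: 1 value at 236 and 7 at 214 total 1734; lower one of the high values by 17 (still ≥ 215) to hit 1717.

1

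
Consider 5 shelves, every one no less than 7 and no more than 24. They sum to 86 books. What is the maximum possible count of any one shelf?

24

Maximizing one value means minimizing the remaining 4.
The other 4 contribute at least 4 × 7 = 28, leaving at most 86 − 28 = 58.
But each shelf is capped at 24, so the maximum is 24.
Achievable: one at 24 and the other 4 totalling 62, which fits since 4 × 7 ≤ 62 ≤ 4 × 24.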